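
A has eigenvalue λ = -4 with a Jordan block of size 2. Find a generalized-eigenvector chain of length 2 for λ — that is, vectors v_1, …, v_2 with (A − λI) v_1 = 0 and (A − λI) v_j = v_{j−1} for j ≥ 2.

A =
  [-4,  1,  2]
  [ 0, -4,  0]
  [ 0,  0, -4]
A Jordan chain for λ = -4 of length 2:
v_1 = (1, 0, 0)ᵀ
v_2 = (0, 1, 0)ᵀ

Let N = A − (-4)·I. We want v_2 with N^2 v_2 = 0 but N^1 v_2 ≠ 0; then v_{j-1} := N · v_j for j = 2, …, 2.

Pick v_2 = (0, 1, 0)ᵀ.
Then v_1 = N · v_2 = (1, 0, 0)ᵀ.

Sanity check: (A − (-4)·I) v_1 = (0, 0, 0)ᵀ = 0. ✓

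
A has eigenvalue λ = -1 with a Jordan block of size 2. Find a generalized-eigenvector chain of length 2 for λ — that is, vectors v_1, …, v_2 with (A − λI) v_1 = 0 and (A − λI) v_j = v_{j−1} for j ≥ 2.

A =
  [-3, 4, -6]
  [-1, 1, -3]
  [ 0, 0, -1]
A Jordan chain for λ = -1 of length 2:
v_1 = (-2, -1, 0)ᵀ
v_2 = (1, 0, 0)ᵀ

Let N = A − (-1)·I. We want v_2 with N^2 v_2 = 0 but N^1 v_2 ≠ 0; then v_{j-1} := N · v_j for j = 2, …, 2.

Pick v_2 = (1, 0, 0)ᵀ.
Then v_1 = N · v_2 = (-2, -1, 0)ᵀ.

Sanity check: (A − (-1)·I) v_1 = (0, 0, 0)ᵀ = 0. ✓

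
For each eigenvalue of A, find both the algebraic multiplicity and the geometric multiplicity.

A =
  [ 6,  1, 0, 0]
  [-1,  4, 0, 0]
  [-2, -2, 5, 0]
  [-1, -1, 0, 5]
λ = 5: alg = 4, geom = 3

Step 1 — factor the characteristic polynomial to read off the algebraic multiplicities:
  χ_A(x) = (x - 5)^4

Step 2 — compute geometric multiplicities via the rank-nullity identity g(λ) = n − rank(A − λI):
  rank(A − (5)·I) = 1, so dim ker(A − (5)·I) = n − 1 = 3

Summary:
  λ = 5: algebraic multiplicity = 4, geometric multiplicity = 3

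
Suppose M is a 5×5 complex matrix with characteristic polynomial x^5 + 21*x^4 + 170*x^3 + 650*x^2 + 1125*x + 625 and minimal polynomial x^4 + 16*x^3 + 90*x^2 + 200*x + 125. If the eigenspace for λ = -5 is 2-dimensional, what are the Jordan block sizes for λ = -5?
Block sizes for λ = -5: [3, 1]

Step 1 — from the characteristic polynomial, algebraic multiplicity of λ = -5 is 4. From dim ker(M − (-5)·I) = 2, there are exactly 2 Jordan blocks for λ = -5.
Step 2 — from the minimal polynomial, the factor (x + 5)^3 tells us the largest block for λ = -5 has size 3.
Step 3 — with total size 4, 2 blocks, and largest block 3, the block sizes (in nonincreasing order) are [3, 1].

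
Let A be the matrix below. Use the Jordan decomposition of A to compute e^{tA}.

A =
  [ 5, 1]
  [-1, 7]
e^{tA} =
  [-t*exp(6*t) + exp(6*t), t*exp(6*t)]
  [-t*exp(6*t), t*exp(6*t) + exp(6*t)]

Strategy: write A = P · J · P⁻¹ where J is a Jordan canonical form, so e^{tA} = P · e^{tJ} · P⁻¹, and e^{tJ} can be computed block-by-block.

A has Jordan form
J =
  [6, 1]
  [0, 6]
(up to reordering of blocks).

Per-block formulas:
  For a 2×2 Jordan block J_2(6): exp(t · J_2(6)) = e^(6t)·(I + t·N), where N is the 2×2 nilpotent shift.

After assembling e^{tJ} and conjugating by P, we get:

e^{tA} =
  [-t*exp(6*t) + exp(6*t), t*exp(6*t)]
  [-t*exp(6*t), t*exp(6*t) + exp(6*t)]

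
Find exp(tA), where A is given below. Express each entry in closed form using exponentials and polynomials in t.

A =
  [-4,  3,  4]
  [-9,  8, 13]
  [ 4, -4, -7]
e^{tA} =
  [-t^2*exp(-t) - 3*t*exp(-t) + exp(-t), t^2*exp(-t) + 3*t*exp(-t), 3*t^2*exp(-t)/2 + 4*t*exp(-t)]
  [-t^2*exp(-t) - 9*t*exp(-t), t^2*exp(-t) + 9*t*exp(-t) + exp(-t), 3*t^2*exp(-t)/2 + 13*t*exp(-t)]
  [4*t*exp(-t), -4*t*exp(-t), -6*t*exp(-t) + exp(-t)]

Strategy: write A = P · J · P⁻¹ where J is a Jordan canonical form, so e^{tA} = P · e^{tJ} · P⁻¹, and e^{tJ} can be computed block-by-block.

A has Jordan form
J =
  [-1,  1,  0]
  [ 0, -1,  1]
  [ 0,  0, -1]
(up to reordering of blocks).

Per-block formulas:
  For a 3×3 Jordan block J_3(-1): exp(t · J_3(-1)) = e^(-1t)·(I + t·N + (t^2/2)·N^2), where N is the 3×3 nilpotent shift.

After assembling e^{tJ} and conjugating by P, we get:

e^{tA} =
  [-t^2*exp(-t) - 3*t*exp(-t) + exp(-t), t^2*exp(-t) + 3*t*exp(-t), 3*t^2*exp(-t)/2 + 4*t*exp(-t)]
  [-t^2*exp(-t) - 9*t*exp(-t), t^2*exp(-t) + 9*t*exp(-t) + exp(-t), 3*t^2*exp(-t)/2 + 13*t*exp(-t)]
  [4*t*exp(-t), -4*t*exp(-t), -6*t*exp(-t) + exp(-t)]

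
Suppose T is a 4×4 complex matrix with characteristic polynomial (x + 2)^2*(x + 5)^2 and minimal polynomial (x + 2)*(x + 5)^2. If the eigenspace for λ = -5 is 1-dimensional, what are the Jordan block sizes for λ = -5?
Block sizes for λ = -5: [2]

Step 1 — from the characteristic polynomial, algebraic multiplicity of λ = -5 is 2. From dim ker(T − (-5)·I) = 1, there are exactly 1 Jordan blocks for λ = -5.
Step 2 — from the minimal polynomial, the factor (x + 5)^2 tells us the largest block for λ = -5 has size 2.
Step 3 — with total size 2, 1 blocks, and largest block 2, the block sizes (in nonincreasing order) are [2].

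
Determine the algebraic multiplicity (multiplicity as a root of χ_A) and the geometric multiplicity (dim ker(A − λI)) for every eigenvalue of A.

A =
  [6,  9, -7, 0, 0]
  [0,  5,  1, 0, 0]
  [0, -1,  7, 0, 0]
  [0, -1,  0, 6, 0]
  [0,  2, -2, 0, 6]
λ = 6: alg = 5, geom = 3

Step 1 — factor the characteristic polynomial to read off the algebraic multiplicities:
  χ_A(x) = (x - 6)^5

Step 2 — compute geometric multiplicities via the rank-nullity identity g(λ) = n − rank(A − λI):
  rank(A − (6)·I) = 2, so dim ker(A − (6)·I) = n − 2 = 3

Summary:
  λ = 6: algebraic multiplicity = 5, geometric multiplicity = 3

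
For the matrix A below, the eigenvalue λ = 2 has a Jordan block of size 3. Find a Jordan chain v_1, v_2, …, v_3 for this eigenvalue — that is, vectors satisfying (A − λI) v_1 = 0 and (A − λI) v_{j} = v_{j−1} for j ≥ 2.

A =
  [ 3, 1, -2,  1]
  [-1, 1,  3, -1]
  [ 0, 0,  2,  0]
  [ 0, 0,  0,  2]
A Jordan chain for λ = 2 of length 3:
v_1 = (1, -1, 0, 0)ᵀ
v_2 = (-2, 3, 0, 0)ᵀ
v_3 = (0, 0, 1, 0)ᵀ

Let N = A − (2)·I. We want v_3 with N^3 v_3 = 0 but N^2 v_3 ≠ 0; then v_{j-1} := N · v_j for j = 3, …, 2.

Pick v_3 = (0, 0, 1, 0)ᵀ.
Then v_2 = N · v_3 = (-2, 3, 0, 0)ᵀ.
Then v_1 = N · v_2 = (1, -1, 0, 0)ᵀ.

Sanity check: (A − (2)·I) v_1 = (0, 0, 0, 0)ᵀ = 0. ✓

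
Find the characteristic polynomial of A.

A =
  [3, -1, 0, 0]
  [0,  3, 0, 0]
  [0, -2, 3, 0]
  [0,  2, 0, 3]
x^4 - 12*x^3 + 54*x^2 - 108*x + 81

Expanding det(x·I − A) (e.g. by cofactor expansion or by noting that A is similar to its Jordan form J, which has the same characteristic polynomial as A) gives
  χ_A(x) = x^4 - 12*x^3 + 54*x^2 - 108*x + 81
which factors as (x - 3)^4. The eigenvalues (with algebraic multiplicities) are λ = 3 with multiplicity 4.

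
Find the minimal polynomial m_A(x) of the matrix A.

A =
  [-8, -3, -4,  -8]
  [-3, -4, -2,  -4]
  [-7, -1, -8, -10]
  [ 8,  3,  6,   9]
x^4 + 11*x^3 + 45*x^2 + 81*x + 54

The characteristic polynomial is χ_A(x) = (x + 2)*(x + 3)^3, so the eigenvalues are known. The minimal polynomial is
  m_A(x) = Π_λ (x − λ)^{k_λ}
where k_λ is the size of the *largest* Jordan block for λ (equivalently, the smallest k with (A − λI)^k v = 0 for every generalised eigenvector v of λ).

  λ = -3: largest Jordan block has size 3, contributing (x + 3)^3
  λ = -2: largest Jordan block has size 1, contributing (x + 2)

So m_A(x) = (x + 2)*(x + 3)^3 = x^4 + 11*x^3 + 45*x^2 + 81*x + 54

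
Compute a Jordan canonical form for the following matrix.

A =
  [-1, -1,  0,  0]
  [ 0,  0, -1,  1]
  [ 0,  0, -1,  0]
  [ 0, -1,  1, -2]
J_3(-1) ⊕ J_1(-1)

The characteristic polynomial is
  det(x·I − A) = x^4 + 4*x^3 + 6*x^2 + 4*x + 1 = (x + 1)^4

Eigenvalues and multiplicities (the geometric multiplicity of λ is n − rank(A − λI), which equals the number of Jordan blocks for λ):
  λ = -1: algebraic multiplicity = 4, geometric multiplicity = 2

Determining the block sizes for each eigenvalue:
  λ = -1: with am = 4 and gm = 2, the partition is not yet determined (e.g. several partitions of 4 into 2 parts exist). Let N = A − (-1)·I. Computing rank(N^1) = 2, rank(N^2) = 1, rank(N^3) = 0; the number of blocks of size ≥ j is rank(N^{j−1}) − rank(N^j), giving [2, 1, 1]. So we have 1 block(s) of size 3, 1 block(s) of size 1 → block sizes [3, 1]

Assembling the blocks gives a Jordan form
J =
  [-1,  1,  0,  0]
  [ 0, -1,  1,  0]
  [ 0,  0, -1,  0]
  [ 0,  0,  0, -1]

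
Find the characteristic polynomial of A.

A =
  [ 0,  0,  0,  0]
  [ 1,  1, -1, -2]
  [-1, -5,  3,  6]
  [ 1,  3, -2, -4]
x^4

Expanding det(x·I − A) (e.g. by cofactor expansion or by noting that A is similar to its Jordan form J, which has the same characteristic polynomial as A) gives
  χ_A(x) = x^4
which factors as x^4. The eigenvalues (with algebraic multiplicities) are λ = 0 with multiplicity 4.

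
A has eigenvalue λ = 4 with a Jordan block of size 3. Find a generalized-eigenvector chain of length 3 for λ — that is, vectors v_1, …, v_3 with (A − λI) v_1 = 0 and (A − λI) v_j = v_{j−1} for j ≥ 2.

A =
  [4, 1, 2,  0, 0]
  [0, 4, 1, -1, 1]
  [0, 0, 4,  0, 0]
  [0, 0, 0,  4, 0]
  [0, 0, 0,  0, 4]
A Jordan chain for λ = 4 of length 3:
v_1 = (1, 0, 0, 0, 0)ᵀ
v_2 = (2, 1, 0, 0, 0)ᵀ
v_3 = (0, 0, 1, 0, 0)ᵀ

Let N = A − (4)·I. We want v_3 with N^3 v_3 = 0 but N^2 v_3 ≠ 0; then v_{j-1} := N · v_j for j = 3, …, 2.

Pick v_3 = (0, 0, 1, 0, 0)ᵀ.
Then v_2 = N · v_3 = (2, 1, 0, 0, 0)ᵀ.
Then v_1 = N · v_2 = (1, 0, 0, 0, 0)ᵀ.

Sanity check: (A − (4)·I) v_1 = (0, 0, 0, 0, 0)ᵀ = 0. ✓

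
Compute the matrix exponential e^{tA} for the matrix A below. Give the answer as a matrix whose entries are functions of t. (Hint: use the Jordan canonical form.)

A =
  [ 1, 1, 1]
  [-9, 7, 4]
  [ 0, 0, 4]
e^{tA} =
  [-3*t*exp(4*t) + exp(4*t), t*exp(4*t), t^2*exp(4*t)/2 + t*exp(4*t)]
  [-9*t*exp(4*t), 3*t*exp(4*t) + exp(4*t), 3*t^2*exp(4*t)/2 + 4*t*exp(4*t)]
  [0, 0, exp(4*t)]

Strategy: write A = P · J · P⁻¹ where J is a Jordan canonical form, so e^{tA} = P · e^{tJ} · P⁻¹, and e^{tJ} can be computed block-by-block.

A has Jordan form
J =
  [4, 1, 0]
  [0, 4, 1]
  [0, 0, 4]
(up to reordering of blocks).

Per-block formulas:
  For a 3×3 Jordan block J_3(4): exp(t · J_3(4)) = e^(4t)·(I + t·N + (t^2/2)·N^2), where N is the 3×3 nilpotent shift.

After assembling e^{tJ} and conjugating by P, we get:

e^{tA} =
  [-3*t*exp(4*t) + exp(4*t), t*exp(4*t), t^2*exp(4*t)/2 + t*exp(4*t)]
  [-9*t*exp(4*t), 3*t*exp(4*t) + exp(4*t), 3*t^2*exp(4*t)/2 + 4*t*exp(4*t)]
  [0, 0, exp(4*t)]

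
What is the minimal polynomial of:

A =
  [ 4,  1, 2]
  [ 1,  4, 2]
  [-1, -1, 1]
x^2 - 6*x + 9

The characteristic polynomial is χ_A(x) = (x - 3)^3, so the eigenvalues are known. The minimal polynomial is
  m_A(x) = Π_λ (x − λ)^{k_λ}
where k_λ is the size of the *largest* Jordan block for λ (equivalently, the smallest k with (A − λI)^k v = 0 for every generalised eigenvector v of λ).

  λ = 3: largest Jordan block has size 2, contributing (x − 3)^2

So m_A(x) = (x - 3)^2 = x^2 - 6*x + 9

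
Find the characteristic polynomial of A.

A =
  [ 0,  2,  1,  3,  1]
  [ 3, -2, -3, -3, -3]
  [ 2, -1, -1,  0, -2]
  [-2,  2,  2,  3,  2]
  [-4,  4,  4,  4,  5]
x^5 - 5*x^4 + 10*x^3 - 10*x^2 + 5*x - 1

Expanding det(x·I − A) (e.g. by cofactor expansion or by noting that A is similar to its Jordan form J, which has the same characteristic polynomial as A) gives
  χ_A(x) = x^5 - 5*x^4 + 10*x^3 - 10*x^2 + 5*x - 1
which factors as (x - 1)^5. The eigenvalues (with algebraic multiplicities) are λ = 1 with multiplicity 5.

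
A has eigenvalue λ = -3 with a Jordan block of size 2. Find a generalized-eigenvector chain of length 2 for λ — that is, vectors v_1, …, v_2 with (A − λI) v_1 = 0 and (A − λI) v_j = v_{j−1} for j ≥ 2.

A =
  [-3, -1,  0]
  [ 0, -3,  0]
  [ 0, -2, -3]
A Jordan chain for λ = -3 of length 2:
v_1 = (-1, 0, -2)ᵀ
v_2 = (0, 1, 0)ᵀ

Let N = A − (-3)·I. We want v_2 with N^2 v_2 = 0 but N^1 v_2 ≠ 0; then v_{j-1} := N · v_j for j = 2, …, 2.

Pick v_2 = (0, 1, 0)ᵀ.
Then v_1 = N · v_2 = (-1, 0, -2)ᵀ.

Sanity check: (A − (-3)·I) v_1 = (0, 0, 0)ᵀ = 0. ✓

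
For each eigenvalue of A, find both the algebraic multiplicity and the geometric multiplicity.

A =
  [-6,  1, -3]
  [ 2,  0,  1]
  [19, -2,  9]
λ = 1: alg = 3, geom = 1

Step 1 — factor the characteristic polynomial to read off the algebraic multiplicities:
  χ_A(x) = (x - 1)^3

Step 2 — compute geometric multiplicities via the rank-nullity identity g(λ) = n − rank(A − λI):
  rank(A − (1)·I) = 2, so dim ker(A − (1)·I) = n − 2 = 1

Summary:
  λ = 1: algebraic multiplicity = 3, geometric multiplicity = 1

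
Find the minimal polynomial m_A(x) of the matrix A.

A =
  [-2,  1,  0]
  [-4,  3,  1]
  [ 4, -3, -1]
x^3

The characteristic polynomial is χ_A(x) = x^3, so the eigenvalues are known. The minimal polynomial is
  m_A(x) = Π_λ (x − λ)^{k_λ}
where k_λ is the size of the *largest* Jordan block for λ (equivalently, the smallest k with (A − λI)^k v = 0 for every generalised eigenvector v of λ).

  λ = 0: largest Jordan block has size 3, contributing (x − 0)^3

So m_A(x) = x^3 = x^3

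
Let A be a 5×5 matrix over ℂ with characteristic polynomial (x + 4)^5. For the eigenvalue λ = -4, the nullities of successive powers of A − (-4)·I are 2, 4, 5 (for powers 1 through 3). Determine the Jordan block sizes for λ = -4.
Block sizes for λ = -4: [3, 2]

From the dimensions of kernels of powers, the number of Jordan blocks of size at least j is d_j − d_{j−1} where d_j = dim ker(N^j) (with d_0 = 0). Computing the differences gives [2, 2, 1].
The number of blocks of size exactly k is (#blocks of size ≥ k) − (#blocks of size ≥ k + 1), so the partition is: 1 block(s) of size 2, 1 block(s) of size 3.
In nonincreasing order the block sizes are [3, 2].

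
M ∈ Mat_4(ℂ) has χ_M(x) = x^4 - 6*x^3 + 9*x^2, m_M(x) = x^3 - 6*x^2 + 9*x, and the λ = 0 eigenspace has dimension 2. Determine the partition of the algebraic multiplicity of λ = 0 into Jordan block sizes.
Block sizes for λ = 0: [1, 1]

Step 1 — from the characteristic polynomial, algebraic multiplicity of λ = 0 is 2. From dim ker(M − (0)·I) = 2, there are exactly 2 Jordan blocks for λ = 0.
Step 2 — from the minimal polynomial, the factor (x − 0) tells us the largest block for λ = 0 has size 1.
Step 3 — with total size 2, 2 blocks, and largest block 1, the block sizes (in nonincreasing order) are [1, 1].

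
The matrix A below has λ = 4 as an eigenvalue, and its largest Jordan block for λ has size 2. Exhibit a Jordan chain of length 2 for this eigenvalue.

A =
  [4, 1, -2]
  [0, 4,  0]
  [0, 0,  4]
A Jordan chain for λ = 4 of length 2:
v_1 = (1, 0, 0)ᵀ
v_2 = (0, 1, 0)ᵀ

Let N = A − (4)·I. We want v_2 with N^2 v_2 = 0 but N^1 v_2 ≠ 0; then v_{j-1} := N · v_j for j = 2, …, 2.

Pick v_2 = (0, 1, 0)ᵀ.
Then v_1 = N · v_2 = (1, 0, 0)ᵀ.

Sanity check: (A − (4)·I) v_1 = (0, 0, 0)ᵀ = 0. ✓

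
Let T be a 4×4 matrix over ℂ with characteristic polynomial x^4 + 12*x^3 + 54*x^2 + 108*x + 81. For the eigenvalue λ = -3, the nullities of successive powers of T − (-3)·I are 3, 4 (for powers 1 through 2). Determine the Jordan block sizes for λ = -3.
Block sizes for λ = -3: [2, 1, 1]

From the dimensions of kernels of powers, the number of Jordan blocks of size at least j is d_j − d_{j−1} where d_j = dim ker(N^j) (with d_0 = 0). Computing the differences gives [3, 1].
The number of blocks of size exactly k is (#blocks of size ≥ k) − (#blocks of size ≥ k + 1), so the partition is: 2 block(s) of size 1, 1 block(s) of size 2.
In nonincreasing order the block sizes are [2, 1, 1].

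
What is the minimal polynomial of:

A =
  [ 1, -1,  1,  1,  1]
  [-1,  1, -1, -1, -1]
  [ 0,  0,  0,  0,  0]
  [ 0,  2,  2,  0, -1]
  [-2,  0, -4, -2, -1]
x^3 - x^2

The characteristic polynomial is χ_A(x) = x^4*(x - 1), so the eigenvalues are known. The minimal polynomial is
  m_A(x) = Π_λ (x − λ)^{k_λ}
where k_λ is the size of the *largest* Jordan block for λ (equivalently, the smallest k with (A − λI)^k v = 0 for every generalised eigenvector v of λ).

  λ = 0: largest Jordan block has size 2, contributing (x − 0)^2
  λ = 1: largest Jordan block has size 1, contributing (x − 1)

So m_A(x) = x^2*(x - 1) = x^3 - x^2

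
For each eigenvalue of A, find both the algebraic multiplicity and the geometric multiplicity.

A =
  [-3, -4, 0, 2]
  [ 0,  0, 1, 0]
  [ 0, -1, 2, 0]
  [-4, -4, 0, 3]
λ = -1: alg = 1, geom = 1; λ = 1: alg = 3, geom = 2

Step 1 — factor the characteristic polynomial to read off the algebraic multiplicities:
  χ_A(x) = (x - 1)^3*(x + 1)

Step 2 — compute geometric multiplicities via the rank-nullity identity g(λ) = n − rank(A − λI):
  rank(A − (-1)·I) = 3, so dim ker(A − (-1)·I) = n − 3 = 1
  rank(A − (1)·I) = 2, so dim ker(A − (1)·I) = n − 2 = 2

Summary:
  λ = -1: algebraic multiplicity = 1, geometric multiplicity = 1
  λ = 1: algebraic multiplicity = 3, geometric multiplicity = 2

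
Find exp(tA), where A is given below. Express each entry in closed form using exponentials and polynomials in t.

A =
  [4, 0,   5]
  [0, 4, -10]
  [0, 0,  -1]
e^{tA} =
  [exp(4*t), 0, exp(4*t) - exp(-t)]
  [0, exp(4*t), -2*exp(4*t) + 2*exp(-t)]
  [0, 0, exp(-t)]

Strategy: write A = P · J · P⁻¹ where J is a Jordan canonical form, so e^{tA} = P · e^{tJ} · P⁻¹, and e^{tJ} can be computed block-by-block.

A has Jordan form
J =
  [-1, 0, 0]
  [ 0, 4, 0]
  [ 0, 0, 4]
(up to reordering of blocks).

Per-block formulas:
  For a 1×1 block at λ = 4: exp(t · [4]) = [e^(4t)].
  For a 1×1 block at λ = -1: exp(t · [-1]) = [e^(-1t)].

After assembling e^{tJ} and conjugating by P, we get:

e^{tA} =
  [exp(4*t), 0, exp(4*t) - exp(-t)]
  [0, exp(4*t), -2*exp(4*t) + 2*exp(-t)]
  [0, 0, exp(-t)]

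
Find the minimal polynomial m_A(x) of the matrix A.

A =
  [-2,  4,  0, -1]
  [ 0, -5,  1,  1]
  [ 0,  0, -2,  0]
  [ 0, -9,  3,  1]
x^3 + 6*x^2 + 12*x + 8

The characteristic polynomial is χ_A(x) = (x + 2)^4, so the eigenvalues are known. The minimal polynomial is
  m_A(x) = Π_λ (x − λ)^{k_λ}
where k_λ is the size of the *largest* Jordan block for λ (equivalently, the smallest k with (A − λI)^k v = 0 for every generalised eigenvector v of λ).

  λ = -2: largest Jordan block has size 3, contributing (x + 2)^3

So m_A(x) = (x + 2)^3 = x^3 + 6*x^2 + 12*x + 8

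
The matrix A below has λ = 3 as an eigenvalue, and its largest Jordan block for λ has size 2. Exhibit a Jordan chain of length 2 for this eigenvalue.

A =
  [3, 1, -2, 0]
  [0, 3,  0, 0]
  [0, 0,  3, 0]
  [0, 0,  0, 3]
A Jordan chain for λ = 3 of length 2:
v_1 = (1, 0, 0, 0)ᵀ
v_2 = (0, 1, 0, 0)ᵀ

Let N = A − (3)·I. We want v_2 with N^2 v_2 = 0 but N^1 v_2 ≠ 0; then v_{j-1} := N · v_j for j = 2, …, 2.

Pick v_2 = (0, 1, 0, 0)ᵀ.
Then v_1 = N · v_2 = (1, 0, 0, 0)ᵀ.

Sanity check: (A − (3)·I) v_1 = (0, 0, 0, 0)ᵀ = 0. ✓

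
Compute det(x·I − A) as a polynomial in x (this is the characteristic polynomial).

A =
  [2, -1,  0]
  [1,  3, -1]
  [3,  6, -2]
x^3 - 3*x^2 + 3*x - 1

Expanding det(x·I − A) (e.g. by cofactor expansion or by noting that A is similar to its Jordan form J, which has the same characteristic polynomial as A) gives
  χ_A(x) = x^3 - 3*x^2 + 3*x - 1
which factors as (x - 1)^3. The eigenvalues (with algebraic multiplicities) are λ = 1 with multiplicity 3.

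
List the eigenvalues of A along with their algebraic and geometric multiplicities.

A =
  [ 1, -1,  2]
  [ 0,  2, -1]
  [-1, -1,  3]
λ = 2: alg = 3, geom = 1

Step 1 — factor the characteristic polynomial to read off the algebraic multiplicities:
  χ_A(x) = (x - 2)^3

Step 2 — compute geometric multiplicities via the rank-nullity identity g(λ) = n − rank(A − λI):
  rank(A − (2)·I) = 2, so dim ker(A − (2)·I) = n − 2 = 1

Summary:
  λ = 2: algebraic multiplicity = 3, geometric multiplicity = 1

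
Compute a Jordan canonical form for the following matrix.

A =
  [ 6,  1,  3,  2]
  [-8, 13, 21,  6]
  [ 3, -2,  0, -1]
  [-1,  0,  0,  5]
J_3(6) ⊕ J_1(6)

The characteristic polynomial is
  det(x·I − A) = x^4 - 24*x^3 + 216*x^2 - 864*x + 1296 = (x - 6)^4

Eigenvalues and multiplicities (the geometric multiplicity of λ is n − rank(A − λI), which equals the number of Jordan blocks for λ):
  λ = 6: algebraic multiplicity = 4, geometric multiplicity = 2

Determining the block sizes for each eigenvalue:
  λ = 6: with am = 4 and gm = 2, the partition is not yet determined (e.g. several partitions of 4 into 2 parts exist). Let N = A − (6)·I. Computing rank(N^1) = 2, rank(N^2) = 1, rank(N^3) = 0; the number of blocks of size ≥ j is rank(N^{j−1}) − rank(N^j), giving [2, 1, 1]. So we have 1 block(s) of size 3, 1 block(s) of size 1 → block sizes [3, 1]

Assembling the blocks gives a Jordan form
J =
  [6, 1, 0, 0]
  [0, 6, 1, 0]
  [0, 0, 6, 0]
  [0, 0, 0, 6]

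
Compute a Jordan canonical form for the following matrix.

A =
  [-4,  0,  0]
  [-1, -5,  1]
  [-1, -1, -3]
J_2(-4) ⊕ J_1(-4)

The characteristic polynomial is
  det(x·I − A) = x^3 + 12*x^2 + 48*x + 64 = (x + 4)^3

Eigenvalues and multiplicities (the geometric multiplicity of λ is n − rank(A − λI), which equals the number of Jordan blocks for λ):
  λ = -4: algebraic multiplicity = 3, geometric multiplicity = 2

Determining the block sizes for each eigenvalue:
  λ = -4: 2 blocks summing to 3 forces exactly one block of size 2 and the rest size 1 → block sizes [2, 1]

Assembling the blocks gives a Jordan form
J =
  [-4,  1,  0]
  [ 0, -4,  0]
  [ 0,  0, -4]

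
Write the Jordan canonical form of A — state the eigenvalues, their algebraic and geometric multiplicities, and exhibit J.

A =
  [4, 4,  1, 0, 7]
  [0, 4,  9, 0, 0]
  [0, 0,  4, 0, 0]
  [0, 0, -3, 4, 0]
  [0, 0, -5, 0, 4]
J_3(4) ⊕ J_1(4) ⊕ J_1(4)

The characteristic polynomial is
  det(x·I − A) = x^5 - 20*x^4 + 160*x^3 - 640*x^2 + 1280*x - 1024 = (x - 4)^5

Eigenvalues and multiplicities (the geometric multiplicity of λ is n − rank(A − λI), which equals the number of Jordan blocks for λ):
  λ = 4: algebraic multiplicity = 5, geometric multiplicity = 3

Determining the block sizes for each eigenvalue:
  λ = 4: with am = 5 and gm = 3, the partition is not yet determined (e.g. several partitions of 5 into 3 parts exist). Let N = A − (4)·I. Computing rank(N^1) = 2, rank(N^2) = 1, rank(N^3) = 0; the number of blocks of size ≥ j is rank(N^{j−1}) − rank(N^j), giving [3, 1, 1]. So we have 1 block(s) of size 3, 2 block(s) of size 1 → block sizes [3, 1, 1]

Assembling the blocks gives a Jordan form
J =
  [4, 1, 0, 0, 0]
  [0, 4, 1, 0, 0]
  [0, 0, 4, 0, 0]
  [0, 0, 0, 4, 0]
  [0, 0, 0, 0, 4]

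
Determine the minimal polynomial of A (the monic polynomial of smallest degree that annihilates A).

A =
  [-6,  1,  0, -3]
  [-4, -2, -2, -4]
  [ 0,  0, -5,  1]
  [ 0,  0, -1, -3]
x^3 + 12*x^2 + 48*x + 64

The characteristic polynomial is χ_A(x) = (x + 4)^4, so the eigenvalues are known. The minimal polynomial is
  m_A(x) = Π_λ (x − λ)^{k_λ}
where k_λ is the size of the *largest* Jordan block for λ (equivalently, the smallest k with (A − λI)^k v = 0 for every generalised eigenvector v of λ).

  λ = -4: largest Jordan block has size 3, contributing (x + 4)^3

So m_A(x) = (x + 4)^3 = x^3 + 12*x^2 + 48*x + 64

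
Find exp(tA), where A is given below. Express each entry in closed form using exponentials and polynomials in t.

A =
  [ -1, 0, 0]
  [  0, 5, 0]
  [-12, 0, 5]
e^{tA} =
  [exp(-t), 0, 0]
  [0, exp(5*t), 0]
  [-2*exp(5*t) + 2*exp(-t), 0, exp(5*t)]

Strategy: write A = P · J · P⁻¹ where J is a Jordan canonical form, so e^{tA} = P · e^{tJ} · P⁻¹, and e^{tJ} can be computed block-by-block.

A has Jordan form
J =
  [-1, 0, 0]
  [ 0, 5, 0]
  [ 0, 0, 5]
(up to reordering of blocks).

Per-block formulas:
  For a 1×1 block at λ = -1: exp(t · [-1]) = [e^(-1t)].
  For a 1×1 block at λ = 5: exp(t · [5]) = [e^(5t)].

After assembling e^{tJ} and conjugating by P, we get:

e^{tA} =
  [exp(-t), 0, 0]
  [0, exp(5*t), 0]
  [-2*exp(5*t) + 2*exp(-t), 0, exp(5*t)]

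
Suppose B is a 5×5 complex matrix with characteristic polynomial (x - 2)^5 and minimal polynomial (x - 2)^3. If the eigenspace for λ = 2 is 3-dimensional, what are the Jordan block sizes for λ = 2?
Block sizes for λ = 2: [3, 1, 1]

Step 1 — from the characteristic polynomial, algebraic multiplicity of λ = 2 is 5. From dim ker(B − (2)·I) = 3, there are exactly 3 Jordan blocks for λ = 2.
Step 2 — from the minimal polynomial, the factor (x − 2)^3 tells us the largest block for λ = 2 has size 3.
Step 3 — with total size 5, 3 blocks, and largest block 3, the block sizes (in nonincreasing order) are [3, 1, 1].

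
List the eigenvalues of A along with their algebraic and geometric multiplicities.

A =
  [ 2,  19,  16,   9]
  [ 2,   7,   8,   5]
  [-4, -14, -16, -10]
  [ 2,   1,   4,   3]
λ = -2: alg = 2, geom = 1; λ = 0: alg = 2, geom = 2

Step 1 — factor the characteristic polynomial to read off the algebraic multiplicities:
  χ_A(x) = x^2*(x + 2)^2

Step 2 — compute geometric multiplicities via the rank-nullity identity g(λ) = n − rank(A − λI):
  rank(A − (-2)·I) = 3, so dim ker(A − (-2)·I) = n − 3 = 1
  rank(A − (0)·I) = 2, so dim ker(A − (0)·I) = n − 2 = 2

Summary:
  λ = -2: algebraic multiplicity = 2, geometric multiplicity = 1
  λ = 0: algebraic multiplicity = 2, geometric multiplicity = 2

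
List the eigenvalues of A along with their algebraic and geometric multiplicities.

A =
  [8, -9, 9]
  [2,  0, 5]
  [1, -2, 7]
λ = 5: alg = 3, geom = 1

Step 1 — factor the characteristic polynomial to read off the algebraic multiplicities:
  χ_A(x) = (x - 5)^3

Step 2 — compute geometric multiplicities via the rank-nullity identity g(λ) = n − rank(A − λI):
  rank(A − (5)·I) = 2, so dim ker(A − (5)·I) = n − 2 = 1

Summary:
  λ = 5: algebraic multiplicity = 3, geometric multiplicity = 1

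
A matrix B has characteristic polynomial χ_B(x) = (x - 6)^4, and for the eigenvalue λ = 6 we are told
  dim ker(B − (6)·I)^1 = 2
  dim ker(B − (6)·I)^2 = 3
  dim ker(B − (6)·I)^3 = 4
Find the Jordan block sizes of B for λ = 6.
Block sizes for λ = 6: [3, 1]

From the dimensions of kernels of powers, the number of Jordan blocks of size at least j is d_j − d_{j−1} where d_j = dim ker(N^j) (with d_0 = 0). Computing the differences gives [2, 1, 1].
The number of blocks of size exactly k is (#blocks of size ≥ k) − (#blocks of size ≥ k + 1), so the partition is: 1 block(s) of size 1, 1 block(s) of size 3.
In nonincreasing order the block sizes are [3, 1].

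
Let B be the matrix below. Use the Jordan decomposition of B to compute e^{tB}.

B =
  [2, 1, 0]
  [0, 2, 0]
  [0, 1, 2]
e^{tB} =
  [exp(2*t), t*exp(2*t), 0]
  [0, exp(2*t), 0]
  [0, t*exp(2*t), exp(2*t)]

Strategy: write B = P · J · P⁻¹ where J is a Jordan canonical form, so e^{tB} = P · e^{tJ} · P⁻¹, and e^{tJ} can be computed block-by-block.

B has Jordan form
J =
  [2, 1, 0]
  [0, 2, 0]
  [0, 0, 2]
(up to reordering of blocks).

Per-block formulas:
  For a 1×1 block at λ = 2: exp(t · [2]) = [e^(2t)].
  For a 2×2 Jordan block J_2(2): exp(t · J_2(2)) = e^(2t)·(I + t·N), where N is the 2×2 nilpotent shift.

After assembling e^{tJ} and conjugating by P, we get:

e^{tB} =
  [exp(2*t), t*exp(2*t), 0]
  [0, exp(2*t), 0]
  [0, t*exp(2*t), exp(2*t)]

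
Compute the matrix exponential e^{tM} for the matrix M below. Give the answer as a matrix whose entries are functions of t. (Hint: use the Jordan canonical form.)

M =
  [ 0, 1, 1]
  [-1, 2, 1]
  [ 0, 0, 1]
e^{tM} =
  [-t*exp(t) + exp(t), t*exp(t), t*exp(t)]
  [-t*exp(t), t*exp(t) + exp(t), t*exp(t)]
  [0, 0, exp(t)]

Strategy: write M = P · J · P⁻¹ where J is a Jordan canonical form, so e^{tM} = P · e^{tJ} · P⁻¹, and e^{tJ} can be computed block-by-block.

M has Jordan form
J =
  [1, 1, 0]
  [0, 1, 0]
  [0, 0, 1]
(up to reordering of blocks).

Per-block formulas:
  For a 2×2 Jordan block J_2(1): exp(t · J_2(1)) = e^(1t)·(I + t·N), where N is the 2×2 nilpotent shift.
  For a 1×1 block at λ = 1: exp(t · [1]) = [e^(1t)].

After assembling e^{tJ} and conjugating by P, we get:

e^{tM} =
  [-t*exp(t) + exp(t), t*exp(t), t*exp(t)]
  [-t*exp(t), t*exp(t) + exp(t), t*exp(t)]
  [0, 0, exp(t)]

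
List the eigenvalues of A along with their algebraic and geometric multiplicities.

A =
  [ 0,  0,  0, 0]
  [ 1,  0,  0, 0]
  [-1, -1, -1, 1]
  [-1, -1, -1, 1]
λ = 0: alg = 4, geom = 2

Step 1 — factor the characteristic polynomial to read off the algebraic multiplicities:
  χ_A(x) = x^4

Step 2 — compute geometric multiplicities via the rank-nullity identity g(λ) = n − rank(A − λI):
  rank(A − (0)·I) = 2, so dim ker(A − (0)·I) = n − 2 = 2

Summary:
  λ = 0: algebraic multiplicity = 4, geometric multiplicity = 2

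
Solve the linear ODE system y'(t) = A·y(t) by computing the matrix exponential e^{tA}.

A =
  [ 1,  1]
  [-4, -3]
e^{tA} =
  [2*t*exp(-t) + exp(-t), t*exp(-t)]
  [-4*t*exp(-t), -2*t*exp(-t) + exp(-t)]

Strategy: write A = P · J · P⁻¹ where J is a Jordan canonical form, so e^{tA} = P · e^{tJ} · P⁻¹, and e^{tJ} can be computed block-by-block.

A has Jordan form
J =
  [-1,  1]
  [ 0, -1]
(up to reordering of blocks).

Per-block formulas:
  For a 2×2 Jordan block J_2(-1): exp(t · J_2(-1)) = e^(-1t)·(I + t·N), where N is the 2×2 nilpotent shift.

After assembling e^{tJ} and conjugating by P, we get:

e^{tA} =
  [2*t*exp(-t) + exp(-t), t*exp(-t)]
  [-4*t*exp(-t), -2*t*exp(-t) + exp(-t)]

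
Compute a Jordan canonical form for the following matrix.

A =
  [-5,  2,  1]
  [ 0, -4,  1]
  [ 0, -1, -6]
J_3(-5)

The characteristic polynomial is
  det(x·I − A) = x^3 + 15*x^2 + 75*x + 125 = (x + 5)^3

Eigenvalues and multiplicities (the geometric multiplicity of λ is n − rank(A − λI), which equals the number of Jordan blocks for λ):
  λ = -5: algebraic multiplicity = 3, geometric multiplicity = 1

Determining the block sizes for each eigenvalue:
  λ = -5: one block (gm = 1), so the single block has size am = 3 → block sizes [3]

Assembling the blocks gives a Jordan form
J =
  [-5,  1,  0]
  [ 0, -5,  1]
  [ 0,  0, -5]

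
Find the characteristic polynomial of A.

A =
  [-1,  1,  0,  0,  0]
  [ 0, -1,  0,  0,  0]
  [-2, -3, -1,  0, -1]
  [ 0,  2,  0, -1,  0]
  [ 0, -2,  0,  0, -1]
x^5 + 5*x^4 + 10*x^3 + 10*x^2 + 5*x + 1

Expanding det(x·I − A) (e.g. by cofactor expansion or by noting that A is similar to its Jordan form J, which has the same characteristic polynomial as A) gives
  χ_A(x) = x^5 + 5*x^4 + 10*x^3 + 10*x^2 + 5*x + 1
which factors as (x + 1)^5. The eigenvalues (with algebraic multiplicities) are λ = -1 with multiplicity 5.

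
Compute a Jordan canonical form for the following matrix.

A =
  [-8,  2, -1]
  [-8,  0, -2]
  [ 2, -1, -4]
J_3(-4)

The characteristic polynomial is
  det(x·I − A) = x^3 + 12*x^2 + 48*x + 64 = (x + 4)^3

Eigenvalues and multiplicities (the geometric multiplicity of λ is n − rank(A − λI), which equals the number of Jordan blocks for λ):
  λ = -4: algebraic multiplicity = 3, geometric multiplicity = 1

Determining the block sizes for each eigenvalue:
  λ = -4: one block (gm = 1), so the single block has size am = 3 → block sizes [3]

Assembling the blocks gives a Jordan form
J =
  [-4,  1,  0]
  [ 0, -4,  1]
  [ 0,  0, -4]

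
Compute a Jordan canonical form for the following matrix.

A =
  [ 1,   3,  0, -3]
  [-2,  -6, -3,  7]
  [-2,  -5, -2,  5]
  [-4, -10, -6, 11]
J_3(1) ⊕ J_1(1)

The characteristic polynomial is
  det(x·I − A) = x^4 - 4*x^3 + 6*x^2 - 4*x + 1 = (x - 1)^4

Eigenvalues and multiplicities (the geometric multiplicity of λ is n − rank(A − λI), which equals the number of Jordan blocks for λ):
  λ = 1: algebraic multiplicity = 4, geometric multiplicity = 2

Determining the block sizes for each eigenvalue:
  λ = 1: with am = 4 and gm = 2, the partition is not yet determined (e.g. several partitions of 4 into 2 parts exist). Let N = A − (1)·I. Computing rank(N^1) = 2, rank(N^2) = 1, rank(N^3) = 0; the number of blocks of size ≥ j is rank(N^{j−1}) − rank(N^j), giving [2, 1, 1]. So we have 1 block(s) of size 3, 1 block(s) of size 1 → block sizes [3, 1]

Assembling the blocks gives a Jordan form
J =
  [1, 1, 0, 0]
  [0, 1, 1, 0]
  [0, 0, 1, 0]
  [0, 0, 0, 1]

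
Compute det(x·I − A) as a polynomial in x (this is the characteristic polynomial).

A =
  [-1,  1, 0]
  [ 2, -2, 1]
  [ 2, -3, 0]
x^3 + 3*x^2 + 3*x + 1

Expanding det(x·I − A) (e.g. by cofactor expansion or by noting that A is similar to its Jordan form J, which has the same characteristic polynomial as A) gives
  χ_A(x) = x^3 + 3*x^2 + 3*x + 1
which factors as (x + 1)^3. The eigenvalues (with algebraic multiplicities) are λ = -1 with multiplicity 3.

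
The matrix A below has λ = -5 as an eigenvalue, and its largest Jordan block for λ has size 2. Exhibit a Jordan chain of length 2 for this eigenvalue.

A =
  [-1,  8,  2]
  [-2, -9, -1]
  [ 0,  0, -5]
A Jordan chain for λ = -5 of length 2:
v_1 = (4, -2, 0)ᵀ
v_2 = (1, 0, 0)ᵀ

Let N = A − (-5)·I. We want v_2 with N^2 v_2 = 0 but N^1 v_2 ≠ 0; then v_{j-1} := N · v_j for j = 2, …, 2.

Pick v_2 = (1, 0, 0)ᵀ.
Then v_1 = N · v_2 = (4, -2, 0)ᵀ.

Sanity check: (A − (-5)·I) v_1 = (0, 0, 0)ᵀ = 0. ✓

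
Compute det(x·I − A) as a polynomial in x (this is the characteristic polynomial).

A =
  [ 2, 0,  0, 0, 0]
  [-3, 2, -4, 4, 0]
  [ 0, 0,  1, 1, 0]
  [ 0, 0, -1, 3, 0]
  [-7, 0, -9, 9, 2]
x^5 - 10*x^4 + 40*x^3 - 80*x^2 + 80*x - 32

Expanding det(x·I − A) (e.g. by cofactor expansion or by noting that A is similar to its Jordan form J, which has the same characteristic polynomial as A) gives
  χ_A(x) = x^5 - 10*x^4 + 40*x^3 - 80*x^2 + 80*x - 32
which factors as (x - 2)^5. The eigenvalues (with algebraic multiplicities) are λ = 2 with multiplicity 5.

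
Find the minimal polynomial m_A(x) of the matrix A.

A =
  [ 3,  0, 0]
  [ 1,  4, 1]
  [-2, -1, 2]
x^3 - 9*x^2 + 27*x - 27

The characteristic polynomial is χ_A(x) = (x - 3)^3, so the eigenvalues are known. The minimal polynomial is
  m_A(x) = Π_λ (x − λ)^{k_λ}
where k_λ is the size of the *largest* Jordan block for λ (equivalently, the smallest k with (A − λI)^k v = 0 for every generalised eigenvector v of λ).

  λ = 3: largest Jordan block has size 3, contributing (x − 3)^3

So m_A(x) = (x - 3)^3 = x^3 - 9*x^2 + 27*x - 27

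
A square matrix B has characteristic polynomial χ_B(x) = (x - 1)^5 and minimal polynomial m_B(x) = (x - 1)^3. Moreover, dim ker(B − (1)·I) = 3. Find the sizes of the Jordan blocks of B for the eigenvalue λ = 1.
Block sizes for λ = 1: [3, 1, 1]

Step 1 — from the characteristic polynomial, algebraic multiplicity of λ = 1 is 5. From dim ker(B − (1)·I) = 3, there are exactly 3 Jordan blocks for λ = 1.
Step 2 — from the minimal polynomial, the factor (x − 1)^3 tells us the largest block for λ = 1 has size 3.
Step 3 — with total size 5, 3 blocks, and largest block 3, the block sizes (in nonincreasing order) are [3, 1, 1].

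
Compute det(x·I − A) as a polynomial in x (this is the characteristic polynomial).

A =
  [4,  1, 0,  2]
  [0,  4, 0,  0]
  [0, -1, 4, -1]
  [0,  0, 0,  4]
x^4 - 16*x^3 + 96*x^2 - 256*x + 256

Expanding det(x·I − A) (e.g. by cofactor expansion or by noting that A is similar to its Jordan form J, which has the same characteristic polynomial as A) gives
  χ_A(x) = x^4 - 16*x^3 + 96*x^2 - 256*x + 256
which factors as (x - 4)^4. The eigenvalues (with algebraic multiplicities) are λ = 4 with multiplicity 4.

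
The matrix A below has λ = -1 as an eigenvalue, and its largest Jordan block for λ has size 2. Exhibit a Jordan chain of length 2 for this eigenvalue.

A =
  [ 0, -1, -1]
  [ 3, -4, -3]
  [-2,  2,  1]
A Jordan chain for λ = -1 of length 2:
v_1 = (1, 3, -2)ᵀ
v_2 = (1, 0, 0)ᵀ

Let N = A − (-1)·I. We want v_2 with N^2 v_2 = 0 but N^1 v_2 ≠ 0; then v_{j-1} := N · v_j for j = 2, …, 2.

Pick v_2 = (1, 0, 0)ᵀ.
Then v_1 = N · v_2 = (1, 3, -2)ᵀ.

Sanity check: (A − (-1)·I) v_1 = (0, 0, 0)ᵀ = 0. ✓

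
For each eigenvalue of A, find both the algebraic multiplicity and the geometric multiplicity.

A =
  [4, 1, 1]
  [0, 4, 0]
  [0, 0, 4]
λ = 4: alg = 3, geom = 2

Step 1 — factor the characteristic polynomial to read off the algebraic multiplicities:
  χ_A(x) = (x - 4)^3

Step 2 — compute geometric multiplicities via the rank-nullity identity g(λ) = n − rank(A − λI):
  rank(A − (4)·I) = 1, so dim ker(A − (4)·I) = n − 1 = 2

Summary:
  λ = 4: algebraic multiplicity = 3, geometric multiplicity = 2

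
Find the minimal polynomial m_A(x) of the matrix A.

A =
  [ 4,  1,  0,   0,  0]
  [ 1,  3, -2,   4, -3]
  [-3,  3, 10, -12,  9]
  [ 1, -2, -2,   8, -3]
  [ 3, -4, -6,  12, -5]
x^3 - 12*x^2 + 48*x - 64

The characteristic polynomial is χ_A(x) = (x - 4)^5, so the eigenvalues are known. The minimal polynomial is
  m_A(x) = Π_λ (x − λ)^{k_λ}
where k_λ is the size of the *largest* Jordan block for λ (equivalently, the smallest k with (A − λI)^k v = 0 for every generalised eigenvector v of λ).

  λ = 4: largest Jordan block has size 3, contributing (x − 4)^3

So m_A(x) = (x - 4)^3 = x^3 - 12*x^2 + 48*x - 64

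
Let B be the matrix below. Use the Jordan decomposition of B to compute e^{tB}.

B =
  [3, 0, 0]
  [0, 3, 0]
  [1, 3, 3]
e^{tB} =
  [exp(3*t), 0, 0]
  [0, exp(3*t), 0]
  [t*exp(3*t), 3*t*exp(3*t), exp(3*t)]

Strategy: write B = P · J · P⁻¹ where J is a Jordan canonical form, so e^{tB} = P · e^{tJ} · P⁻¹, and e^{tJ} can be computed block-by-block.

B has Jordan form
J =
  [3, 1, 0]
  [0, 3, 0]
  [0, 0, 3]
(up to reordering of blocks).

Per-block formulas:
  For a 2×2 Jordan block J_2(3): exp(t · J_2(3)) = e^(3t)·(I + t·N), where N is the 2×2 nilpotent shift.
  For a 1×1 block at λ = 3: exp(t · [3]) = [e^(3t)].

After assembling e^{tJ} and conjugating by P, we get:

e^{tB} =
  [exp(3*t), 0, 0]
  [0, exp(3*t), 0]
  [t*exp(3*t), 3*t*exp(3*t), exp(3*t)]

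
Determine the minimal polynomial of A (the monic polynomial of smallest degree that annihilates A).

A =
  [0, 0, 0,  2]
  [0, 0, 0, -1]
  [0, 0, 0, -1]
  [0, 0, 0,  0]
x^2

The characteristic polynomial is χ_A(x) = x^4, so the eigenvalues are known. The minimal polynomial is
  m_A(x) = Π_λ (x − λ)^{k_λ}
where k_λ is the size of the *largest* Jordan block for λ (equivalently, the smallest k with (A − λI)^k v = 0 for every generalised eigenvector v of λ).

  λ = 0: largest Jordan block has size 2, contributing (x − 0)^2

So m_A(x) = x^2 = x^2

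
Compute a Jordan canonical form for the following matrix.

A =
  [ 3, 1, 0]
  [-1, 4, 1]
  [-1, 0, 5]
J_3(4)

The characteristic polynomial is
  det(x·I − A) = x^3 - 12*x^2 + 48*x - 64 = (x - 4)^3

Eigenvalues and multiplicities (the geometric multiplicity of λ is n − rank(A − λI), which equals the number of Jordan blocks for λ):
  λ = 4: algebraic multiplicity = 3, geometric multiplicity = 1

Determining the block sizes for each eigenvalue:
  λ = 4: one block (gm = 1), so the single block has size am = 3 → block sizes [3]

Assembling the blocks gives a Jordan form
J =
  [4, 1, 0]
  [0, 4, 1]
  [0, 0, 4]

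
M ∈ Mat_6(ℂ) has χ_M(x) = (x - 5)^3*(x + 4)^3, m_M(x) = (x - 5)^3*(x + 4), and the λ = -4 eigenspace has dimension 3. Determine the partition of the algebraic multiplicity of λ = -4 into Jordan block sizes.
Block sizes for λ = -4: [1, 1, 1]

Step 1 — from the characteristic polynomial, algebraic multiplicity of λ = -4 is 3. From dim ker(M − (-4)·I) = 3, there are exactly 3 Jordan blocks for λ = -4.
Step 2 — from the minimal polynomial, the factor (x + 4) tells us the largest block for λ = -4 has size 1.
Step 3 — with total size 3, 3 blocks, and largest block 1, the block sizes (in nonincreasing order) are [1, 1, 1].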